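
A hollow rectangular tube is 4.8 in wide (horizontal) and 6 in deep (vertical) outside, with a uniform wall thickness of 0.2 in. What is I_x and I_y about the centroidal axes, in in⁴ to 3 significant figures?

I_x ≈ 22.0 in⁴, I_y ≈ 15.5 in⁴

Break the section into simple shapes (no overlaps), measuring from the bottom-left corner of the bounding box.
Outer rectangle: 4.8 × 6, A = 28.8 in², y = 3 in, Ī = 86.4 in⁴.
Inner void (subtracted): 4.4 × 5.6, A = 24.64 in², y = 3 in, Ī = 64.393 in⁴.
By symmetry the centroid is at mid-height, ȳ = 3 in.
All pieces are centred on the centroidal x-axis, so I = ΣĪ (holes subtracted) = 22.007 in⁴.
Repeating about the centroidal y-axis gives I_y = 15.543 in⁴.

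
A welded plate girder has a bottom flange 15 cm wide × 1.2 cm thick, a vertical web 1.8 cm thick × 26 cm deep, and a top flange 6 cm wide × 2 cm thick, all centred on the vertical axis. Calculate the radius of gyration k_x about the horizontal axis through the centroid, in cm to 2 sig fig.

Decompose the section into non-overlapping parts with the origin at the bottom-left of its bounding rectangle.
Bottom plate: 15 × 1.2, A = 18 cm², y = 0.6 cm, Ī = 2.16 cm⁴.
Web plate: 1.8 × 26, A = 46.8 cm², y = 14.2 cm, Ī = 2 636 cm⁴.
Top plate: 6 × 2, A = 12 cm², y = 28.2 cm, Ī = 4 cm⁴.
Centroid: ȳ = ΣA·y / ΣA = 13.2 cm.
Transfer each piece to the horizontal axis through the centroid using Ī + A·d² with d = y − 13.2:
  bottom plate: d = -12.6 cm → contributes +2 860 cm⁴
  web plate: d = 1 cm → contributes +2 683 cm⁴
  top plate: d = 15 cm → contributes +2 704 cm⁴
Total I = 8 247 cm⁴.
Radius of gyration: k = √(I/A) = √(8 247 / 76.8) = 10.36 cm.

k_x ≈ 10 cm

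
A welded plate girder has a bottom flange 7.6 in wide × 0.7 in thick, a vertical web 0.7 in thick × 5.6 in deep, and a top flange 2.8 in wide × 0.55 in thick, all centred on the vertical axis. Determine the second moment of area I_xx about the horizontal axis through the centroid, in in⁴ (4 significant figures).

Break the section into simple shapes (no overlaps), measuring from the bottom-left corner of the bounding box.
Bottom plate: 7.6 × 0.7, A = 5.32 in², y = 0.35 in, Ī = 0.217233 in⁴.
Web plate: 0.7 × 5.6, A = 3.92 in², y = 3.5 in, Ī = 10.2443 in⁴.
Top plate: 2.8 × 0.55, A = 1.54 in², y = 6.575 in, Ī = 0.0388208 in⁴.
Centroid: ȳ = ΣA·y / ΣA = 2.38474 in.
Transfer each piece to the horizontal axis through the centroid using Ī + A·d² with d = y − 2.38474:
  bottom plate: d = -2.03474 in → contributes +22.2429 in⁴
  web plate: d = 1.11526 in → contributes +15.12 in⁴
  top plate: d = 4.19026 in → contributes +27.0786 in⁴
Total I = 64.4415 in⁴.

I_xx ≈ 64.44 in⁴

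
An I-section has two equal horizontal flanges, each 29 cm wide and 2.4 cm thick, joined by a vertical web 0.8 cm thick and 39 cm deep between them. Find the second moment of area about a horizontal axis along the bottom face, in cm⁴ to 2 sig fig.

Break the section into simple shapes (no overlaps), measuring from the bottom-left corner of the bounding box.
Bottom flange: 29 × 2.4, A = 69.6 cm², y = 1.2 cm, Ī = 33.41 cm⁴.
Web: 0.8 × 39, A = 31.2 cm², y = 21.9 cm, Ī = 3 955 cm⁴.
Top flange: 29 × 2.4, A = 69.6 cm², y = 42.6 cm, Ī = 33.41 cm⁴.
Transfer each piece to a horizontal axis along the bottom face using Ī + A·d² with d = y − 0:
  bottom flange: d = 1.2 cm → contributes +133.6 cm⁴
  web: d = 21.9 cm → contributes +18 918 cm⁴
  top flange: d = 42.6 cm → contributes +126 341 cm⁴
Total I = 145 393 cm⁴.

I_base ≈ 1.5 × 10⁵ cm⁴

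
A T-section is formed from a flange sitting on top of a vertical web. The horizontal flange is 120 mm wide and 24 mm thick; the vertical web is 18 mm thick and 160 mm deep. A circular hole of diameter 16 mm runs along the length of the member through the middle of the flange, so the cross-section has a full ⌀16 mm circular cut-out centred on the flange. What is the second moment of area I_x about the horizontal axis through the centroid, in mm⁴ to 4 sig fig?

I_x ≈ 1.803 × 10⁷ mm⁴

Treat the section as a set of non-overlapping primitives; coordinates are from the bounding-box lower-left.
Flange: 120 × 24, A = 2 880 mm², y = 172 mm, Ī = 138 240 mm⁴.
Web: 18 × 160, A = 2 880 mm², y = 80 mm, Ī = 6 144 000 mm⁴.
Hole (subtracted): ⌀16, A = 201.062 mm², y = 172 mm, Ī = 3216.99 mm⁴.
Centroid: ȳ = ΣA·y / ΣA = 124.336 mm.
Transfer each piece to the horizontal axis through the centroid using Ī + A·d² with d = y − 124.336:
  flange: d = 47.6638 mm → contributes +6 681 127 mm⁴
  web: d = -44.3362 mm → contributes +11 805 217 mm⁴
  hole: d = 47.6638 mm → contributes −459 997 mm⁴
Total I = 18 026 348 mm⁴.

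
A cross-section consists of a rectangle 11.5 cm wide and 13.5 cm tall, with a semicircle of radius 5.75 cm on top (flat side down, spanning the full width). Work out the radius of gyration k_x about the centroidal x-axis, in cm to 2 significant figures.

Split into non-overlapping primitives; take the origin at the lower-left of the bounding box.
Rectangular body: 11.5 × 13.5, A = 155.3 cm², y = 6.75 cm, Ī = 2 358 cm⁴.
Semicircular cap: semicircle r = 5.75, A = 51.93 cm², y = 15.94 cm, Ī = 120 cm⁴.
Centroid: ȳ = ΣA·y / ΣA = 9.054 cm.
Transfer each piece to the centroidal x-axis using Ī + A·d² with d = y − 9.054:
  rectangular body: d = -2.304 cm → contributes +3 182 cm⁴
  semicircular cap: d = 6.887 cm → contributes +2 583 cm⁴
Total I = 5 765 cm⁴.
Radius of gyration: k = √(I/A) = √(5 765 / 207.2) = 5.275 cm.

k_x ≈ 5.3 cm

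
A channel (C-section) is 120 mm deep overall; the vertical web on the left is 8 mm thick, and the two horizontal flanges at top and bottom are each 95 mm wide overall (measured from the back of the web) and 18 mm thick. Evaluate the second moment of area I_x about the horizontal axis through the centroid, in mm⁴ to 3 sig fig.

Decompose the section into non-overlapping parts with the origin at the bottom-left of its bounding rectangle.
Web: 8 × 120, A = 960 mm², y = 60 mm, Ī = 1 152 000 mm⁴.
Top flange (beyond web): 87 × 18, A = 1 566 mm², y = 111 mm, Ī = 42 282 mm⁴.
Bottom flange (beyond web): 87 × 18, A = 1 566 mm², y = 9 mm, Ī = 42 282 mm⁴.
By symmetry the centroid is at mid-height, ȳ = 60 mm.
Transfer each piece to the horizontal axis through the centroid using Ī + A·d² with d = y − 60:
  web: d = 0 mm → contributes +1 152 000 mm⁴
  top flange (beyond web): d = 51 mm → contributes +4 115 448 mm⁴
  bottom flange (beyond web): d = -51 mm → contributes +4 115 448 mm⁴
Total I = 9 382 896 mm⁴.

I_x ≈ 9.38 × 10⁶ mm⁴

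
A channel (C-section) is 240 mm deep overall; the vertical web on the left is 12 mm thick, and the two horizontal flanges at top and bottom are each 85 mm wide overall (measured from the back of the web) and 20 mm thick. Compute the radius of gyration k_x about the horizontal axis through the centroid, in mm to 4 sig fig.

k_x ≈ 92.15 mm

Treat the section as a set of non-overlapping primitives; coordinates are from the bounding-box lower-left.
Web: 12 × 240, A = 2 880 mm², y = 120 mm, Ī = 13 824 000 mm⁴.
Top flange (beyond web): 73 × 20, A = 1 460 mm², y = 230 mm, Ī = 48666.7 mm⁴.
Bottom flange (beyond web): 73 × 20, A = 1 460 mm², y = 10 mm, Ī = 48666.7 mm⁴.
By symmetry the centroid is at mid-height, ȳ = 120 mm.
Transfer each piece to the horizontal axis through the centroid using Ī + A·d² with d = y − 120:
  web: d = 0 mm → contributes +13 824 000 mm⁴
  top flange (beyond web): d = 110 mm → contributes +17 714 667 mm⁴
  bottom flange (beyond web): d = -110 mm → contributes +17 714 667 mm⁴
Total I = 49 253 333 mm⁴.
Radius of gyration: k = √(I/A) = √(49 253 333 / 5 800) = 92.1518 mm.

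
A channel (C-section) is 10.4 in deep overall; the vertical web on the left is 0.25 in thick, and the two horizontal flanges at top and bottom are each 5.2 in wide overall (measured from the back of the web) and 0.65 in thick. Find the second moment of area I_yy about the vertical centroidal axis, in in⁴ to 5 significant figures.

Split into non-overlapping primitives; take the origin at the lower-left of the bounding box.
Web: 0.25 × 10.4, A = 2.6 in², x = 0.125 in, Ī = 0.01354167 in⁴.
Top flange (beyond web): 4.95 × 0.65, A = 3.2175 in², x = 2.725 in, Ī = 6.569733 in⁴.
Bottom flange (beyond web): 4.95 × 0.65, A = 3.2175 in², x = 2.725 in, Ī = 6.569733 in⁴.
Centroid: x̄ = ΣA·x / ΣA = 1.976799 in.
Transfer each piece to the vertical centroidal axis using Ī + A·d² with d = x − 1.976799:
  web: d = -1.851799 in → contributes +8.929352 in⁴
  top flange (beyond web): d = 0.7482014 in → contributes +8.370907 in⁴
  bottom flange (beyond web): d = 0.7482014 in → contributes +8.370907 in⁴
Total I = 25.67117 in⁴.

I_yy ≈ 25.671 in⁴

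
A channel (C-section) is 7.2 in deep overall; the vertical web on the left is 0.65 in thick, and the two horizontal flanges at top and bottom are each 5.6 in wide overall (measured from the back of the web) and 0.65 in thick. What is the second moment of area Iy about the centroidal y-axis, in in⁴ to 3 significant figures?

Decompose the section into non-overlapping parts with the origin at the bottom-left of its bounding rectangle.
Web: 0.65 × 7.2, A = 4.68 in², x = 0.325 in, Ī = 0.16478 in⁴.
Top flange (beyond web): 4.95 × 0.65, A = 3.2175 in², x = 3.125 in, Ī = 6.5697 in⁴.
Bottom flange (beyond web): 4.95 × 0.65, A = 3.2175 in², x = 3.125 in, Ī = 6.5697 in⁴.
Centroid: x̄ = ΣA·x / ΣA = 1.9461 in.
Transfer each piece to the centroidal y-axis using Ī + A·d² with d = x − 1.9461:
  web: d = -1.6211 in → contributes +12.463 in⁴
  top flange (beyond web): d = 1.1789 in → contributes +11.042 in⁴
  bottom flange (beyond web): d = 1.1789 in → contributes +11.042 in⁴
Total I = 34.547 in⁴.

Iy ≈ 34.5 in⁴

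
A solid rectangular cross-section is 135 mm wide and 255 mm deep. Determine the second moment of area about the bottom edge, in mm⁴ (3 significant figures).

I_base ≈ 7.46 × 10⁸ mm⁴

The section: 135 × 255, A = 34 425 mm², y = 127.5 mm, Ī = 186 540 469 mm⁴.
Transfer it to the bottom edge using Ī + A·d² with d = y − 0:
  the section: d = 127.5 mm → contributes +746 161 875 mm⁴
Total I = 746 161 875 mm⁴.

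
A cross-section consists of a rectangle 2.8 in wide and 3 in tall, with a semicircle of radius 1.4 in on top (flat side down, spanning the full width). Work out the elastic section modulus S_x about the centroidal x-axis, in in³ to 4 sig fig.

S_x ≈ 7.100 in³

Break the section into simple shapes (no overlaps), measuring from the bottom-left corner of the bounding box.
Rectangular body: 2.8 × 3, A = 8.4 in², y = 1.5 in, Ī = 6.3 in⁴.
Semicircular cap: semicircle r = 1.4, A = 3.07876 in², y = 3.59418 in, Ī = 0.421642 in⁴.
Centroid: ȳ = ΣA·y / ΣA = 2.06169 in.
Transfer each piece to the centroidal x-axis using Ī + A·d² with d = y − 2.06169:
  rectangular body: d = -0.561687 in → contributes +8.95014 in⁴
  semicircular cap: d = 1.53249 in → contributes +7.6522 in⁴
Total I = 16.6023 in⁴.
Extreme fibre distance c = 2.33831 in; S = I/c = 7.10014 in³.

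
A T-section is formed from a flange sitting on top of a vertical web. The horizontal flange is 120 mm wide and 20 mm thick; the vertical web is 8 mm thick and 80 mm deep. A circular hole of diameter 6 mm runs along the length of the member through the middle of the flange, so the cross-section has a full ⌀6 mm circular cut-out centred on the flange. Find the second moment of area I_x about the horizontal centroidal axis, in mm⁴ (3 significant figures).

Decompose the section into non-overlapping parts with the origin at the bottom-left of its bounding rectangle.
Flange: 120 × 20, A = 2 400 mm², y = 90 mm, Ī = 80 000 mm⁴.
Web: 8 × 80, A = 640 mm², y = 40 mm, Ī = 341 333 mm⁴.
Hole (subtracted): ⌀6, A = 28.274 mm², y = 90 mm, Ī = 63.617 mm⁴.
Centroid: ȳ = ΣA·y / ΣA = 79.375 mm.
Transfer each piece to the horizontal centroidal axis using Ī + A·d² with d = y − 79.375:
  flange: d = 10.625 mm → contributes +350 945 mm⁴
  web: d = -39.375 mm → contributes +1 333 576 mm⁴
  hole: d = 10.625 mm → contributes −3255.6 mm⁴
Total I = 1 681 265 mm⁴.

I_x ≈ 1.68 × 10⁶ mm⁴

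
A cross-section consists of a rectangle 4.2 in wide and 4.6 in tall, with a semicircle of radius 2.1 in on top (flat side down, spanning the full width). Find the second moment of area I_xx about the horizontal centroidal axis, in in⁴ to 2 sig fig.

Split into non-overlapping primitives; take the origin at the lower-left of the bounding box.
Rectangular body: 4.2 × 4.6, A = 19.32 in², y = 2.3 in, Ī = 34.07 in⁴.
Semicircular cap: semicircle r = 2.1, A = 6.927 in², y = 5.491 in, Ī = 2.135 in⁴.
Centroid: ȳ = ΣA·y / ΣA = 3.142 in.
Transfer each piece to the horizontal centroidal axis using Ī + A·d² with d = y − 3.142:
  rectangular body: d = -0.8422 in → contributes +47.77 in⁴
  semicircular cap: d = 2.349 in → contributes +40.36 in⁴
Total I = 88.13 in⁴.

I_xx ≈ 88 in⁴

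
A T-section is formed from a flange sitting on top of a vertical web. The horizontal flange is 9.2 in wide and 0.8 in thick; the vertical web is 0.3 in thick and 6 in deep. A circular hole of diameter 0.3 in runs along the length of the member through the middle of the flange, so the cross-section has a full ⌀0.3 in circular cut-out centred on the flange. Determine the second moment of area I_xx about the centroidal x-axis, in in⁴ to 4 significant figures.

I_xx ≈ 22.48 in⁴

Treat the section as a set of non-overlapping primitives; coordinates are from the bounding-box lower-left.
Flange: 9.2 × 0.8, A = 7.36 in², y = 6.4 in, Ī = 0.392533 in⁴.
Web: 0.3 × 6, A = 1.8 in², y = 3 in, Ī = 5.4 in⁴.
Hole (subtracted): ⌀0.3, A = 0.0706858 in², y = 6.4 in, Ī = 0.000397608 in⁴.
Centroid: ȳ = ΣA·y / ΣA = 5.72668 in.
Transfer each piece to the centroidal x-axis using Ī + A·d² with d = y − 5.72668:
  flange: d = 0.673318 in → contributes +3.72924 in⁴
  web: d = -2.72668 in → contributes +18.7826 in⁴
  hole: d = 0.673318 in → contributes −0.0324435 in⁴
Total I = 22.4794 in⁴.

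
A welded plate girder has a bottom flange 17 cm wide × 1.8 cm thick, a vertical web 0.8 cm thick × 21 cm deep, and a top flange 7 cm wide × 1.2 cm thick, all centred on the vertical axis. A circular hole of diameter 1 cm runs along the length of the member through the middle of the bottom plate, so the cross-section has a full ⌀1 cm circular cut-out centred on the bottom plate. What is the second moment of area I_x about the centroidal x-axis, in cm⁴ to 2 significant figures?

Decompose the section into non-overlapping parts with the origin at the bottom-left of its bounding rectangle.
Bottom plate: 17 × 1.8, A = 30.6 cm², y = 0.9 cm, Ī = 8.262 cm⁴.
Web plate: 0.8 × 21, A = 16.8 cm², y = 12.3 cm, Ī = 617.4 cm⁴.
Top plate: 7 × 1.2, A = 8.4 cm², y = 23.4 cm, Ī = 1.008 cm⁴.
Hole (subtracted): ⌀1, A = 0.7854 cm², y = 0.9 cm, Ī = 0.04909 cm⁴.
Centroid: ȳ = ΣA·y / ΣA = 7.817 cm.
Transfer each piece to the centroidal x-axis using Ī + A·d² with d = y − 7.817:
  bottom plate: d = -6.917 cm → contributes +1 472 cm⁴
  web plate: d = 4.483 cm → contributes +955.1 cm⁴
  top plate: d = 15.58 cm → contributes +2 041 cm⁴
  hole: d = -6.917 cm → contributes −37.62 cm⁴
Total I = 4 431 cm⁴.

I_x ≈ 4400 cm⁴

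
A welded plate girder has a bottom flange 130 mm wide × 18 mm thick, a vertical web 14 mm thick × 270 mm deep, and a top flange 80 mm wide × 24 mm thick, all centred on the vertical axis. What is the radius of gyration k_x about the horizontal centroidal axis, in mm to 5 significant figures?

k_x ≈ 118.43 mm

Break the section into simple shapes (no overlaps), measuring from the bottom-left corner of the bounding box.
Bottom plate: 130 × 18, A = 2 340 mm², y = 9 mm, Ī = 63 180 mm⁴.
Web plate: 14 × 270, A = 3 780 mm², y = 153 mm, Ī = 22 963 500 mm⁴.
Top plate: 80 × 24, A = 1 920 mm², y = 300 mm, Ī = 92 160 mm⁴.
Centroid: ȳ = ΣA·y / ΣA = 146.194 mm.
Transfer each piece to the horizontal centroidal axis using Ī + A·d² with d = y − 146.194:
  bottom plate: d = -137.194 mm → contributes +44 107 132 mm⁴
  web plate: d = 6.80597 mm → contributes +23 138 594 mm⁴
  top plate: d = 153.806 mm → contributes +45 512 211 mm⁴
Total I = 112 757 937 mm⁴.
Radius of gyration: k = √(I/A) = √(112 757 937 / 8 040) = 118.4256 mm.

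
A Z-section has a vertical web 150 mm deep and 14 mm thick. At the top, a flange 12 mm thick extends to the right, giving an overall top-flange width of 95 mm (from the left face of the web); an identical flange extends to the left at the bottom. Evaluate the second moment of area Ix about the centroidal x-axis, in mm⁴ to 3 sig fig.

Ix ≈ 1.32 × 10⁷ mm⁴

Treat the section as a set of non-overlapping primitives; coordinates are from the bounding-box lower-left.
Web: 14 × 150, A = 2 100 mm², y = 75 mm, Ī = 3 937 500 mm⁴.
Top flange (beyond web): 81 × 12, A = 972 mm², y = 144 mm, Ī = 11 664 mm⁴.
Bottom flange (beyond web): 81 × 12, A = 972 mm², y = 6 mm, Ī = 11 664 mm⁴.
Centroid: ȳ = ΣA·y / ΣA = 75 mm.
Transfer each piece to the centroidal x-axis using Ī + A·d² with d = y − 75:
  web: d = 0 mm → contributes +3 937 500 mm⁴
  top flange (beyond web): d = 69 mm → contributes +4 639 356 mm⁴
  bottom flange (beyond web): d = -69 mm → contributes +4 639 356 mm⁴
Total I = 13 216 212 mm⁴.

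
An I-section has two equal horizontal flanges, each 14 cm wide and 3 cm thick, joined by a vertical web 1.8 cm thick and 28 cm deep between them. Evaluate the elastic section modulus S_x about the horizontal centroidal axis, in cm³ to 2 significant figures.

S_x ≈ 1400 cm³

Break the section into simple shapes (no overlaps), measuring from the bottom-left corner of the bounding box.
Bottom flange: 14 × 3, A = 42 cm², y = 1.5 cm, Ī = 31.5 cm⁴.
Web: 1.8 × 28, A = 50.4 cm², y = 17 cm, Ī = 3 293 cm⁴.
Top flange: 14 × 3, A = 42 cm², y = 32.5 cm, Ī = 31.5 cm⁴.
By symmetry the centroid is at mid-height, ȳ = 17 cm.
Transfer each piece to the horizontal centroidal axis using Ī + A·d² with d = y − 17:
  bottom flange: d = -15.5 cm → contributes +10 122 cm⁴
  web: d = 0 cm → contributes +3 293 cm⁴
  top flange: d = 15.5 cm → contributes +10 122 cm⁴
Total I = 23 537 cm⁴.
Extreme fibre distance c = 17 cm; S = I/c = 1 385 cm³.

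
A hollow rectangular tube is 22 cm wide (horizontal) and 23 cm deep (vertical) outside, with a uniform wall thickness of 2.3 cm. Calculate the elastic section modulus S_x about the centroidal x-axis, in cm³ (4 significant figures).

S_x ≈ 1154 cm³

Split into non-overlapping primitives; take the origin at the lower-left of the bounding box.
Outer rectangle: 22 × 23, A = 506 cm², y = 11.5 cm, Ī = 22306.2 cm⁴.
Inner void (subtracted): 17.4 × 18.4, A = 320.16 cm², y = 11.5 cm, Ī = 9032.78 cm⁴.
By symmetry the centroid is at mid-height, ȳ = 11.5 cm.
All pieces are centred on the centroidal x-axis, so I = ΣĪ (holes subtracted) = 13273.4 cm⁴.
Extreme fibre distance c = 11.5 cm; S = I/c = 1154.21 cm³.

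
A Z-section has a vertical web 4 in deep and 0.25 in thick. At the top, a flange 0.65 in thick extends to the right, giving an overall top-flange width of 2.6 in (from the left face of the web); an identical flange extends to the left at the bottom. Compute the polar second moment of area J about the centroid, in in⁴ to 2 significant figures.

J ≈ 17 in⁴

Split into non-overlapping primitives; take the origin at the lower-left of the bounding box.
Web: 0.25 × 4, A = 1 in², y = 2 in, Ī = 1.333 in⁴.
Top flange (beyond web): 2.35 × 0.65, A = 1.528 in², y = 3.675 in, Ī = 0.05378 in⁴.
Bottom flange (beyond web): 2.35 × 0.65, A = 1.528 in², y = 0.325 in, Ī = 0.05378 in⁴.
Centroid: ȳ = ΣA·y / ΣA = 2 in.
Transfer each piece to the centroidal x-axis using Ī + A·d² with d = y − 2:
  web: d = 0 in → contributes +1.333 in⁴
  top flange (beyond web): d = 1.675 in → contributes +4.339 in⁴
  bottom flange (beyond web): d = -1.675 in → contributes +4.339 in⁴
Total I = 10.01 in⁴.
For the y-axis: x̄ = 2.475 in.
Repeating about the centroidal y-axis gives I_y = 6.574 in⁴.
Polar second moment: J = I_x + I_y = 16.59 in⁴.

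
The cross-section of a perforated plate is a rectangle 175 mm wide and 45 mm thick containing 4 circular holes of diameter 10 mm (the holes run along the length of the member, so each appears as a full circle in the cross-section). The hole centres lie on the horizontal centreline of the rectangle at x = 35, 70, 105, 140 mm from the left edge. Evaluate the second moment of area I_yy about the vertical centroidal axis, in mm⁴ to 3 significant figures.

I_yy ≈ 1.96 × 10⁷ mm⁴

Decompose the section into non-overlapping parts with the origin at the bottom-left of its bounding rectangle.
Plate: 175 × 45, A = 7 875 mm², x = 87.5 mm, Ī = 20 097 656 mm⁴.
Hole 1 (subtracted): ⌀10, A = 78.54 mm², x = 35 mm, Ī = 490.87 mm⁴.
Hole 2 (subtracted): ⌀10, A = 78.54 mm², x = 70 mm, Ī = 490.87 mm⁴.
Hole 3 (subtracted): ⌀10, A = 78.54 mm², x = 105 mm, Ī = 490.87 mm⁴.
Hole 4 (subtracted): ⌀10, A = 78.54 mm², x = 140 mm, Ī = 490.87 mm⁴.
By symmetry the centroid is at mid-width, x̄ = 87.5 mm.
Transfer each piece to the vertical centroidal axis using Ī + A·d² with d = x − 87.5:
  plate: d = 0 mm → contributes +20 097 656 mm⁴
  hole 1: d = -52.5 mm → contributes −216 966 mm⁴
  hole 2: d = -17.5 mm → contributes −24 544 mm⁴
  hole 3: d = 17.5 mm → contributes −24 544 mm⁴
  hole 4: d = 52.5 mm → contributes −216 966 mm⁴
Total I = 19 614 636 mm⁴.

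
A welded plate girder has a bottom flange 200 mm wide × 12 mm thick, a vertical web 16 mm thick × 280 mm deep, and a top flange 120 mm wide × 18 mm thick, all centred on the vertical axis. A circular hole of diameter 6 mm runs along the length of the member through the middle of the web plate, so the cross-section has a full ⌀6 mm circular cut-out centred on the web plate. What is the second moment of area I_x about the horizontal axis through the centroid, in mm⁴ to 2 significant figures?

Break the section into simple shapes (no overlaps), measuring from the bottom-left corner of the bounding box.
Bottom plate: 200 × 12, A = 2 400 mm², y = 6 mm, Ī = 28 800 mm⁴.
Web plate: 16 × 280, A = 4 480 mm², y = 152 mm, Ī = 29 269 333 mm⁴.
Top plate: 120 × 18, A = 2 160 mm², y = 301 mm, Ī = 58 320 mm⁴.
Hole (subtracted): ⌀6, A = 28.27 mm², y = 152 mm, Ī = 63.62 mm⁴.
Centroid: ȳ = ΣA·y / ΣA = 148.8 mm.
Transfer each piece to the horizontal axis through the centroid using Ī + A·d² with d = y − 148.8:
  bottom plate: d = -142.8 mm → contributes +48 990 327 mm⁴
  web plate: d = 3.169 mm → contributes +29 314 330 mm⁴
  top plate: d = 152.2 mm → contributes +50 074 128 mm⁴
  hole: d = 3.169 mm → contributes −347.6 mm⁴
Total I = 128 378 437 mm⁴.

I_x ≈ 1.3 × 10⁸ mm⁴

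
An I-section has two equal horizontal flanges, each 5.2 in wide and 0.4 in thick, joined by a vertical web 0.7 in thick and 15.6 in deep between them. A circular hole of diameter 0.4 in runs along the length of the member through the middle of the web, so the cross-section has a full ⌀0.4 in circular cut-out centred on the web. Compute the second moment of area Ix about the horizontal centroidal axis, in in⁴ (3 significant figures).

Ix ≈ 488 in⁴

Break the section into simple shapes (no overlaps), measuring from the bottom-left corner of the bounding box.
Bottom flange: 5.2 × 0.4, A = 2.08 in², y = 0.2 in, Ī = 0.027733 in⁴.
Web: 0.7 × 15.6, A = 10.92 in², y = 8.2 in, Ī = 221.46 in⁴.
Top flange: 5.2 × 0.4, A = 2.08 in², y = 16.2 in, Ī = 0.027733 in⁴.
Hole (subtracted): ⌀0.4, A = 0.12566 in², y = 8.2 in, Ī = 0.0012566 in⁴.
By symmetry the centroid is at mid-height, ȳ = 8.2 in.
Transfer each piece to the horizontal centroidal axis using Ī + A·d² with d = y − 8.2:
  bottom flange: d = -8 in → contributes +133.15 in⁴
  web: d = 0 in → contributes +221.46 in⁴
  top flange: d = 8 in → contributes +133.15 in⁴
  hole: d = 0 in → contributes −0.0012566 in⁴
Total I = 487.75 in⁴.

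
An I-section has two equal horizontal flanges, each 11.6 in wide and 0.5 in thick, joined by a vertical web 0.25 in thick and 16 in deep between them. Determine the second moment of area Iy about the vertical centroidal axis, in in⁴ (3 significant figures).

Iy ≈ 130 in⁴

Break the section into simple shapes (no overlaps), measuring from the bottom-left corner of the bounding box.
Bottom flange: 11.6 × 0.5, A = 5.8 in², x = 5.8 in, Ī = 65.037 in⁴.
Web: 0.25 × 16, A = 4 in², x = 5.8 in, Ī = 0.020833 in⁴.
Top flange: 11.6 × 0.5, A = 5.8 in², x = 5.8 in, Ī = 65.037 in⁴.
By symmetry the centroid is at mid-width, x̄ = 5.8 in.
All pieces are centred on the vertical centroidal axis, so I = ΣĪ = 130.1 in⁴.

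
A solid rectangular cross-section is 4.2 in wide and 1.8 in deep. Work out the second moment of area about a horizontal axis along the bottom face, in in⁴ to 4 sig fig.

I_base ≈ 8.165 in⁴

The section: 4.2 × 1.8, A = 7.56 in², y = 0.9 in, Ī = 2.0412 in⁴.
Transfer it to the bottom edge using Ī + A·d² with d = y − 0:
  the section: d = 0.9 in → contributes +8.1648 in⁴
Total I = 8.1648 in⁴.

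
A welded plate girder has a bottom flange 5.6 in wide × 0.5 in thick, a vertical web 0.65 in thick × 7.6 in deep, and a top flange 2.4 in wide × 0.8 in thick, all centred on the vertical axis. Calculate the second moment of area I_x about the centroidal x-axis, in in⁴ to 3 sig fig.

I_x ≈ 103 in⁴

Break the section into simple shapes (no overlaps), measuring from the bottom-left corner of the bounding box.
Bottom plate: 5.6 × 0.5, A = 2.8 in², y = 0.25 in, Ī = 0.058333 in⁴.
Web plate: 0.65 × 7.6, A = 4.94 in², y = 4.3 in, Ī = 23.778 in⁴.
Top plate: 2.4 × 0.8, A = 1.92 in², y = 8.5 in, Ī = 0.1024 in⁴.
Centroid: ȳ = ΣA·y / ΣA = 3.9609 in.
Transfer each piece to the centroidal x-axis using Ī + A·d² with d = y − 3.9609:
  bottom plate: d = -3.7109 in → contributes +38.616 in⁴
  web plate: d = 0.33913 in → contributes +24.346 in⁴
  top plate: d = 4.5391 in → contributes +39.662 in⁴
Total I = 102.62 in⁴.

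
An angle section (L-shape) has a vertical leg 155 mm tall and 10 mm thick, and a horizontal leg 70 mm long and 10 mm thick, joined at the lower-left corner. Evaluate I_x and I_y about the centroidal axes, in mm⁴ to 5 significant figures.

I_x ≈ 5.3819 × 10⁶ mm⁴, I_y ≈ 7.2280 × 10⁵ mm⁴

Decompose the section into non-overlapping parts with the origin at the bottom-left of its bounding rectangle.
Vertical leg: 10 × 155, A = 1 550 mm², y = 77.5 mm, Ī = 3 103 229 mm⁴.
Horizontal leg (remainder): 60 × 10, A = 600 mm², y = 5 mm, Ī = 5 000 mm⁴.
Centroid: ȳ = ΣA·y / ΣA = 57.26744 mm.
Transfer each piece to the centroidal x-axis using Ī + A·d² with d = y − 57.26744:
  vertical leg: d = 20.23256 mm → contributes +3 737 732 mm⁴
  horizontal leg (remainder): d = -52.26744 mm → contributes +1 644 131 mm⁴
Total I = 5 381 863 mm⁴.
For the y-axis: x̄ = 14.76744 mm.
Repeating about the centroidal y-axis gives I_y = 722800.4 mm⁴.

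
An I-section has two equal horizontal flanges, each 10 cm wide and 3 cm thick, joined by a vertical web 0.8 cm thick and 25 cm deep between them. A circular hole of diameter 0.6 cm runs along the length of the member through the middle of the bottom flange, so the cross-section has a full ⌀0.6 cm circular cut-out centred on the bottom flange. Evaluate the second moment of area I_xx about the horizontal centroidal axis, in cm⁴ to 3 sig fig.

Break the section into simple shapes (no overlaps), measuring from the bottom-left corner of the bounding box.
Bottom flange: 10 × 3, A = 30 cm², y = 1.5 cm, Ī = 22.5 cm⁴.
Web: 0.8 × 25, A = 20 cm², y = 15.5 cm, Ī = 1041.7 cm⁴.
Top flange: 10 × 3, A = 30 cm², y = 29.5 cm, Ī = 22.5 cm⁴.
Hole (subtracted): ⌀0.6, A = 0.28274 cm², y = 1.5 cm, Ī = 0.0063617 cm⁴.
Centroid: ȳ = ΣA·y / ΣA = 15.55 cm.
Transfer each piece to the horizontal centroidal axis using Ī + A·d² with d = y − 15.55:
  bottom flange: d = -14.05 cm → contributes +5944.3 cm⁴
  web: d = -0.049656 cm → contributes +1041.7 cm⁴
  top flange: d = 13.95 cm → contributes +5860.9 cm⁴
  hole: d = -14.05 cm → contributes −55.818 cm⁴
Total I = 12 791 cm⁴.

I_xx ≈ 1.28 × 10⁴ cm⁴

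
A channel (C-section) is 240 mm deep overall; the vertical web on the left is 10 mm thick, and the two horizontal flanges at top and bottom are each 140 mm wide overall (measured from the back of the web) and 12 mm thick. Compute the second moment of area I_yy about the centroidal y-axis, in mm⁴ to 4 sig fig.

I_yy ≈ 1.106 × 10⁷ mm⁴

Decompose the section into non-overlapping parts with the origin at the bottom-left of its bounding rectangle.
Web: 10 × 240, A = 2 400 mm², x = 5 mm, Ī = 20 000 mm⁴.
Top flange (beyond web): 130 × 12, A = 1 560 mm², x = 75 mm, Ī = 2 197 000 mm⁴.
Bottom flange (beyond web): 130 × 12, A = 1 560 mm², x = 75 mm, Ī = 2 197 000 mm⁴.
Centroid: x̄ = ΣA·x / ΣA = 44.5652 mm.
Transfer each piece to the centroidal y-axis using Ī + A·d² with d = x − 44.5652:
  web: d = -39.5652 mm → contributes +3 776 975 mm⁴
  top flange (beyond web): d = 30.4348 mm → contributes +3 641 991 mm⁴
  bottom flange (beyond web): d = 30.4348 mm → contributes +3 641 991 mm⁴
Total I = 11 060 957 mm⁴.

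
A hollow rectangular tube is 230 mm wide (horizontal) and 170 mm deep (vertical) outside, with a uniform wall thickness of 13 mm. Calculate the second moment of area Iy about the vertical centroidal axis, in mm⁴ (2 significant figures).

Treat the section as a set of non-overlapping primitives; coordinates are from the bounding-box lower-left.
Outer rectangle: 230 × 170, A = 39 100 mm², x = 115 mm, Ī = 172 365 833 mm⁴.
Inner void (subtracted): 204 × 144, A = 29 376 mm², x = 115 mm, Ī = 101 875 968 mm⁴.
By symmetry the centroid is at mid-width, x̄ = 115 mm.
All pieces are centred on the vertical centroidal axis, so I = ΣĪ (holes subtracted) = 70 489 865 mm⁴.

Iy ≈ 7.0 × 10⁷ mm⁴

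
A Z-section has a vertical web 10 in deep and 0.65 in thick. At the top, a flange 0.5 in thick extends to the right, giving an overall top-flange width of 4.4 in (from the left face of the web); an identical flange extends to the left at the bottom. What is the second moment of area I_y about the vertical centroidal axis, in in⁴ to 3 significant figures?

Split into non-overlapping primitives; take the origin at the lower-left of the bounding box.
Web: 0.65 × 10, A = 6.5 in², x = 4.075 in, Ī = 0.22885 in⁴.
Top flange (beyond web): 3.75 × 0.5, A = 1.875 in², x = 6.275 in, Ī = 2.1973 in⁴.
Bottom flange (beyond web): 3.75 × 0.5, A = 1.875 in², x = 1.875 in, Ī = 2.1973 in⁴.
Centroid: x̄ = ΣA·x / ΣA = 4.075 in.
Transfer each piece to the vertical centroidal axis using Ī + A·d² with d = x − 4.075:
  web: d = 0 in → contributes +0.22885 in⁴
  top flange (beyond web): d = 2.2 in → contributes +11.272 in⁴
  bottom flange (beyond web): d = -2.2 in → contributes +11.272 in⁴
Total I = 22.773 in⁴.

I_y ≈ 22.8 in⁴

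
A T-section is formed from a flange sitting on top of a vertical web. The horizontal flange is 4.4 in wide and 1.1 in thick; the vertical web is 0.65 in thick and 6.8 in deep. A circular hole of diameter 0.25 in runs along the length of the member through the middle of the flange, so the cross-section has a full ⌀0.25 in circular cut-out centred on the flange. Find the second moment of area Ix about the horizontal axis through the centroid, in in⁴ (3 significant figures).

Split into non-overlapping primitives; take the origin at the lower-left of the bounding box.
Flange: 4.4 × 1.1, A = 4.84 in², y = 7.35 in, Ī = 0.48803 in⁴.
Web: 0.65 × 6.8, A = 4.42 in², y = 3.4 in, Ī = 17.032 in⁴.
Hole (subtracted): ⌀0.25, A = 0.049087 in², y = 7.35 in, Ī = 0.00019175 in⁴.
Centroid: ȳ = ΣA·y / ΣA = 5.4545 in.
Transfer each piece to the horizontal axis through the centroid using Ī + A·d² with d = y − 5.4545:
  flange: d = 1.8955 in → contributes +17.877 in⁴
  web: d = -2.0545 in → contributes +35.689 in⁴
  hole: d = 1.8955 in → contributes −0.17655 in⁴
Total I = 53.39 in⁴.

Ix ≈ 53.4 in⁴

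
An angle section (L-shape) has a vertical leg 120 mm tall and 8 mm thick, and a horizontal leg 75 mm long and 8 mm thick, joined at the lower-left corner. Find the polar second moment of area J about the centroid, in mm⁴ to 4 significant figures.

J ≈ 2.923 × 10⁶ mm⁴

Split into non-overlapping primitives; take the origin at the lower-left of the bounding box.
Vertical leg: 8 × 120, A = 960 mm², y = 60 mm, Ī = 1 152 000 mm⁴.
Horizontal leg (remainder): 67 × 8, A = 536 mm², y = 4 mm, Ī = 2858.67 mm⁴.
Centroid: ȳ = ΣA·y / ΣA = 39.9358 mm.
Transfer each piece to the centroidal x-axis using Ī + A·d² with d = y − 39.9358:
  vertical leg: d = 20.0642 mm → contributes +1 538 468 mm⁴
  horizontal leg (remainder): d = -35.9358 mm → contributes +695 040 mm⁴
Total I = 2 233 509 mm⁴.
For the y-axis: x̄ = 17.4358 mm.
Repeating about the centroidal y-axis gives I_y = 689 319 mm⁴.
Polar second moment: J = I_x + I_y = 2 922 827 mm⁴.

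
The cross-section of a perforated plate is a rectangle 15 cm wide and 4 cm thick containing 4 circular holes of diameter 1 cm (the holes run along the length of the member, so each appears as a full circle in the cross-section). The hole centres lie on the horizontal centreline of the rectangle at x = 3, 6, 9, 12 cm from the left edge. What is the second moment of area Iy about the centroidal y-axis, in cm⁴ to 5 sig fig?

Iy ≈ 1089.5 cm⁴

Decompose the section into non-overlapping parts with the origin at the bottom-left of its bounding rectangle.
Plate: 15 × 4, A = 60 cm², x = 7.5 cm, Ī = 1 125 cm⁴.
Hole 1 (subtracted): ⌀1, A = 0.7853982 cm², x = 3 cm, Ī = 0.04908739 cm⁴.
Hole 2 (subtracted): ⌀1, A = 0.7853982 cm², x = 6 cm, Ī = 0.04908739 cm⁴.
Hole 3 (subtracted): ⌀1, A = 0.7853982 cm², x = 9 cm, Ī = 0.04908739 cm⁴.
Hole 4 (subtracted): ⌀1, A = 0.7853982 cm², x = 12 cm, Ī = 0.04908739 cm⁴.
By symmetry the centroid is at mid-width, x̄ = 7.5 cm.
Transfer each piece to the centroidal y-axis using Ī + A·d² with d = x − 7.5:
  plate: d = 0 cm → contributes +1 125 cm⁴
  hole 1: d = -4.5 cm → contributes −15.9534 cm⁴
  hole 2: d = -1.5 cm → contributes −1.816233 cm⁴
  hole 3: d = 1.5 cm → contributes −1.816233 cm⁴
  hole 4: d = 4.5 cm → contributes −15.9534 cm⁴
Total I = 1089.461 cm⁴.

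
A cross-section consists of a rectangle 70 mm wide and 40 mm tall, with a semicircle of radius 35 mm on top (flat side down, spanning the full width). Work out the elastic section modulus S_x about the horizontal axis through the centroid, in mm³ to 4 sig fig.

S_x ≈ 4.714 × 10⁴ mm³

Treat the section as a set of non-overlapping primitives; coordinates are from the bounding-box lower-left.
Rectangular body: 70 × 40, A = 2 800 mm², y = 20 mm, Ī = 373 333 mm⁴.
Semicircular cap: semicircle r = 35, A = 1924.23 mm², y = 54.8545 mm, Ī = 164 704 mm⁴.
Centroid: ȳ = ΣA·y / ΣA = 34.1966 mm.
Transfer each piece to the horizontal axis through the centroid using Ī + A·d² with d = y − 34.1966:
  rectangular body: d = -14.1966 mm → contributes +937 653 mm⁴
  semicircular cap: d = 20.6579 mm → contributes +985 864 mm⁴
Total I = 1 923 517 mm⁴.
Extreme fibre distance c = 40.8034 mm; S = I/c = 47141.1 mm³.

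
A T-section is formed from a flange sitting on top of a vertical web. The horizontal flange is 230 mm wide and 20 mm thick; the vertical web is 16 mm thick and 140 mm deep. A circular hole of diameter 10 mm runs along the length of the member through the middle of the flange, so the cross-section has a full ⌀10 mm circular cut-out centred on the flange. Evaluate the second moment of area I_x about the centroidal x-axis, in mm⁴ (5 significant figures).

Decompose the section into non-overlapping parts with the origin at the bottom-left of its bounding rectangle.
Flange: 230 × 20, A = 4 600 mm², y = 150 mm, Ī = 153333.3 mm⁴.
Web: 16 × 140, A = 2 240 mm², y = 70 mm, Ī = 3 658 667 mm⁴.
Hole (subtracted): ⌀10, A = 78.53982 mm², y = 150 mm, Ī = 490.8739 mm⁴.
Centroid: ȳ = ΣA·y / ΣA = 123.4968 mm.
Transfer each piece to the centroidal x-axis using Ī + A·d² with d = y − 123.4968:
  flange: d = 26.50315 mm → contributes +3 384 452 mm⁴
  web: d = -53.49685 mm → contributes +10 069 351 mm⁴
  hole: d = 26.50315 mm → contributes −55658.58 mm⁴
Total I = 13 398 144 mm⁴.

I_x ≈ 1.3398 × 10⁷ mm⁴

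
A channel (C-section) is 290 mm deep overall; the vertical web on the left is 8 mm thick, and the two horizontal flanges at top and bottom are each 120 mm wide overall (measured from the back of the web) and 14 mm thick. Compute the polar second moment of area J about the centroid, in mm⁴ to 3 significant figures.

Break the section into simple shapes (no overlaps), measuring from the bottom-left corner of the bounding box.
Web: 8 × 290, A = 2 320 mm², y = 145 mm, Ī = 16 259 333 mm⁴.
Top flange (beyond web): 112 × 14, A = 1 568 mm², y = 283 mm, Ī = 25 611 mm⁴.
Bottom flange (beyond web): 112 × 14, A = 1 568 mm², y = 7 mm, Ī = 25 611 mm⁴.
By symmetry the centroid is at mid-height, ȳ = 145 mm.
Transfer each piece to the centroidal x-axis using Ī + A·d² with d = y − 145:
  web: d = 0 mm → contributes +16 259 333 mm⁴
  top flange (beyond web): d = 138 mm → contributes +29 886 603 mm⁴
  bottom flange (beyond web): d = -138 mm → contributes +29 886 603 mm⁴
Total I = 76 032 539 mm⁴.
For the y-axis: x̄ = 38.487 mm.
Repeating about the centroidal y-axis gives I_y = 8 091 102 mm⁴.
Polar second moment: J = I_x + I_y = 84 123 640 mm⁴.

J ≈ 8.41 × 10⁷ mm⁴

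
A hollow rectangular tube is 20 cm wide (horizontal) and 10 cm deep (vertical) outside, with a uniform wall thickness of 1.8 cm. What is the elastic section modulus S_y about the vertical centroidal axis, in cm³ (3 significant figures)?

Break the section into simple shapes (no overlaps), measuring from the bottom-left corner of the bounding box.
Outer rectangle: 20 × 10, A = 200 cm², x = 10 cm, Ī = 6666.7 cm⁴.
Inner void (subtracted): 16.4 × 6.4, A = 104.96 cm², x = 10 cm, Ī = 2352.5 cm⁴.
By symmetry the centroid is at mid-width, x̄ = 10 cm.
All pieces are centred on the vertical centroidal axis, so I = ΣĪ (holes subtracted) = 4314.2 cm⁴.
Extreme fibre distance c = 10 cm; S = I/c = 431.42 cm³.

S_y ≈ 431 cm³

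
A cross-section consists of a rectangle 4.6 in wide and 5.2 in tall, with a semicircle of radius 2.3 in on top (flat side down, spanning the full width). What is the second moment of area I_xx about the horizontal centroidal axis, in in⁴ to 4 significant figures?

Split into non-overlapping primitives; take the origin at the lower-left of the bounding box.
Rectangular body: 4.6 × 5.2, A = 23.92 in², y = 2.6 in, Ī = 53.8997 in⁴.
Semicircular cap: semicircle r = 2.3, A = 8.30951 in², y = 6.17615 in, Ī = 3.07145 in⁴.
Centroid: ȳ = ΣA·y / ΣA = 3.52201 in.
Transfer each piece to the horizontal centroidal axis using Ī + A·d² with d = y − 3.52201:
  rectangular body: d = -0.922014 in → contributes +74.2344 in⁴
  semicircular cap: d = 2.65414 in → contributes +61.6073 in⁴
Total I = 135.842 in⁴.

I_xx ≈ 135.8 in⁴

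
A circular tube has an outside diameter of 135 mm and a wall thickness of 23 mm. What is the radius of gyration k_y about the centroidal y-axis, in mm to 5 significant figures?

Split into non-overlapping primitives; take the origin at the lower-left of the bounding box.
Outer circle: ⌀135, A = 14313.88 mm², x = 67.5 mm, Ī = 16 304 406 mm⁴.
Bore (subtracted): ⌀89, A = 6221.139 mm², x = 67.5 mm, Ī = 3 079 853 mm⁴.
By symmetry the centroid is at mid-width, x̄ = 67.5 mm.
All pieces are centred on the centroidal y-axis, so I = ΣĪ (holes subtracted) = 13 224 553 mm⁴.
Radius of gyration: k = √(I/A) = √(13 224 553 / 8092.743) = 40.42431 mm.

k_y ≈ 40.424 mm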